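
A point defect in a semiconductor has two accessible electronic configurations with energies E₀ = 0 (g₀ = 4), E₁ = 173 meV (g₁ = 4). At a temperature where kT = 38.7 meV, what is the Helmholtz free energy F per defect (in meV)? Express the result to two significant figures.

Eᵢ/kT = 0, 4.470.
Z = Σ gᵢe^(−Eᵢ/kT) = 4·e^(−0) + 4·e^(−4.470) = 4.000 + 0.04579 = 4.046.
F = −kT ln Z = −38.7 × ln(4.046) = −38.7 × 1.398 = -54 meV.

-54 meV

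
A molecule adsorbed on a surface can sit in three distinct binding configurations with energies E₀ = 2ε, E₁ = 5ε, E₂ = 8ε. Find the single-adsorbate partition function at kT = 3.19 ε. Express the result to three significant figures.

Eᵢ/kT = 0.62696, 1.5674, 2.5078.
Z = Σ e^(−Eᵢ/kT) = e^(−0.62696) + e^(−1.5674) + e^(−2.5078) = 0.53421 + 0.20859 + 0.081447 = 0.82425.

Z = 0.824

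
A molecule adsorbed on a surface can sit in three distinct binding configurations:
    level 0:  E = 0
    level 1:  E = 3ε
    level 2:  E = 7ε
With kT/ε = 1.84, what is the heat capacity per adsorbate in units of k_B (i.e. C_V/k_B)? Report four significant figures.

Eᵢ/kT = 0, 1.63043, 3.80435.
Z = Σ e^(−Eᵢ/kT) = e^(−0) + e^(−1.63043) + e^(−3.80435) = 1.00000 + 0.195845 + 0.0222737 = 1.21812.
⟨E⟩ = 0.610326 ε, ⟨E²⟩ = 2.34297 ε².
C_V/k_B = (⟨E²⟩ − ⟨E⟩²)/(kT)² = (2.34297 − 0.372498)/3.38560 = 0.5820.

0.5820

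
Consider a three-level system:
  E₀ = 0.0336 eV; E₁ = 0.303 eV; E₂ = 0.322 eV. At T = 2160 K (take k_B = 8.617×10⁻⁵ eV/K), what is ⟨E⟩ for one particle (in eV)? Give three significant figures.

k_BT = 8.617×10⁻⁵ × 2160 K = 0.18613 eV.
Eᵢ/kT = 0.18052, 1.6279, 1.7300.
Z = Σ e^(−Eᵢ/kT) = e^(−0.18052) + e^(−1.6279) + e^(−1.7300) = 0.83484 + 0.19634 + 0.17728 = 1.2085.
⟨E⟩ = Σ Eᵢ e^(−Eᵢ/kT) / Z = (0.0336·0.83484 + 0.303·0.19634 + 0.322·0.17728) / 1.2085 = 0.120 eV.

0.120 eV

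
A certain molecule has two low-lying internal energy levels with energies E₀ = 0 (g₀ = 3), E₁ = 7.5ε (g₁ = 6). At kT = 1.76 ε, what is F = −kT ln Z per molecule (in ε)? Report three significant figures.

-1.98 ε

Eᵢ/kT = 0, 4.2614.
Z = Σ gᵢe^(−Eᵢ/kT) = 3·e^(−0) + 6·e^(−4.2614) = 3.0000 + 0.084615 = 3.0846.
F = −kT ln Z = −1.76 × ln(3.0846) = −1.76 × 1.1264 = -1.98 ε.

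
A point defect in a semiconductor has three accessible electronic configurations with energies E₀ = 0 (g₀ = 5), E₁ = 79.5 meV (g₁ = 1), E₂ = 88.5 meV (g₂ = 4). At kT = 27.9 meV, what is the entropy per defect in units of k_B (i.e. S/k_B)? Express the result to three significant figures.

1.79

Eᵢ/kT = 0, 2.8495, 3.1720.
Z = Σ gᵢe^(−Eᵢ/kT) = 5·e^(−0) + 1·e^(−2.8495) + 4·e^(−3.1720) = 5.0000 + 0.057873 + 0.16768 = 5.2256.
⟨E⟩ = Σ EᵢPᵢ = 3.7203 meV.
S/k_B = ln Z + ⟨E⟩/kT = ln(5.2256) + 3.7203/27.9 = 1.6536 + 0.13334 = 1.79.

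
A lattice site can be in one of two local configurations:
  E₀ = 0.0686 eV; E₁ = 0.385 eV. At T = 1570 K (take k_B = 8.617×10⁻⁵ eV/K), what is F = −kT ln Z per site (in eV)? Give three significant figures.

k_BT = 8.617×10⁻⁵ × 1570 K = 0.13529 eV.
Eᵢ/kT = 0.50706, 2.8457.
Z = Σ e^(−Eᵢ/kT) = e^(−0.50706) + e^(−2.8457) = 0.60226 + 0.058094 = 0.66035.
F = −kT ln Z = −0.13529 × ln(0.66035) = −0.13529 × -0.41499 = 0.0561 eV.

0.0561 eV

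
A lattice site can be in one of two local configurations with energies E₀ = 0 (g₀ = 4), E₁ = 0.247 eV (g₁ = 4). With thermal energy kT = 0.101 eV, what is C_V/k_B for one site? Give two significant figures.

Eᵢ/kT = 0, 2.446.
Z = Σ gᵢe^(−Eᵢ/kT) = 4·e^(−0) + 4·e^(−2.446) = 4.000 + 0.3466 = 4.347.
⟨E⟩ = 0.01969 eV, ⟨E²⟩ = 0.004864 eV².
C_V/k_B = (⟨E²⟩ − ⟨E⟩²)/(kT)² = (0.004864 − 0.0003877)/0.01020 = 0.44.

0.44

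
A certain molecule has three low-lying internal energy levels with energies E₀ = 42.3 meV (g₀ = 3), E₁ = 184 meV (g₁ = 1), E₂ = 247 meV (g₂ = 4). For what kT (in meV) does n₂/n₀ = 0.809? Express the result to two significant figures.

410 meV

n₂/n₀ = (g₂/g₀) exp[−(E₂−E₀)/kT] = 0.809.
⇒ (E₂−E₀)/kT = ln((4/3)/0.809) = ln(1.648) = 0.4996.
kT = 204.7 meV / 0.4996 = 410 meV.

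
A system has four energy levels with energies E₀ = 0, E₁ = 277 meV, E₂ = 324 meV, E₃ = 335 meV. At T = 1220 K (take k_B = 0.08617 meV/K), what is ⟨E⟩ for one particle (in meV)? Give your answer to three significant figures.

41.9 meV

k_BT = 0.08617 × 1220 K = 105.13 meV.
Eᵢ/kT = 0, 2.6348, 3.0819, 3.1865.
Z = Σ e^(−Eᵢ/kT) = e^(−0) + e^(−2.6348) + e^(−3.0819) + e^(−3.1865) = 1.0000 + 0.071733 + 0.045872 + 0.041316 = 1.1589.
⟨E⟩ = Σ Eᵢ e^(−Eᵢ/kT) / Z = (0·1.0000 + 277·0.071733 + 324·0.045872 + 335·0.041316) / 1.1589 = 41.9 meV.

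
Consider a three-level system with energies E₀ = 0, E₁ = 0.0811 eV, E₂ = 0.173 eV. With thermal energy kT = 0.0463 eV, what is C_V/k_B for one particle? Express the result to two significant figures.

Eᵢ/kT = 0, 1.752, 3.737.
Z = Σ e^(−Eᵢ/kT) = e^(−0) + e^(−1.752) + e^(−3.737) = 1.000 + 0.1734 + 0.02383 = 1.197.
⟨E⟩ = 0.01519 eV, ⟨E²⟩ = 0.001549 eV².
C_V/k_B = (⟨E²⟩ − ⟨E⟩²)/(kT)² = (0.001549 − 0.0002307)/0.002144 = 0.61.

0.61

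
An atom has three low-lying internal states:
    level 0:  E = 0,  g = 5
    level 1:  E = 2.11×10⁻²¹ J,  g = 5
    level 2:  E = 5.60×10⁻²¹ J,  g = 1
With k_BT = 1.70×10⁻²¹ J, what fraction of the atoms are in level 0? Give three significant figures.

0.771

Eᵢ/kT = 0, 1.2412, 3.2941.
Z = Σ gᵢe^(−Eᵢ/kT) = 5·e^(−0) + 5·e^(−1.2412) + 1·e^(−3.2941) = 5.0000 + 1.4452 + 0.037101 = 6.4823.
P₀ = g₀ e^(−E₀/kT) / Z = 5.0000/6.4823 = 0.771.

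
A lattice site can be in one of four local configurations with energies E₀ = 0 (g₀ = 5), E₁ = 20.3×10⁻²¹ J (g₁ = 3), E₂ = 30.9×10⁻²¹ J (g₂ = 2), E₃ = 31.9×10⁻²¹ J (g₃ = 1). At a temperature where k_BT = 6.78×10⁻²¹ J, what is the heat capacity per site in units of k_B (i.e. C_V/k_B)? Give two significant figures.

0.37

Eᵢ/kT = 0, 2.994, 4.558, 4.705.
Z = Σ gᵢe^(−Eᵢ/kT) = 5·e^(−0) + 3·e^(−2.994) + 2·e^(−4.558) + 1·e^(−4.705) = 5.000 + 0.1503 + 0.02097 + 0.009050 = 5.180.
⟨E⟩ = 0.7698, ⟨E²⟩ = 17.60.
C_V/k_B = (⟨E²⟩ − ⟨E⟩²)/(kT)² = (17.60 − 0.5926)/45.97 = 0.37.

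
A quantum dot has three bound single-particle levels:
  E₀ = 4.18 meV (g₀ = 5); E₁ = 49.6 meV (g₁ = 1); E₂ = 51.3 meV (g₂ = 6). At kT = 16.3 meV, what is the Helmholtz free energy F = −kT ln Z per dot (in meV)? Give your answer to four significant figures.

Eᵢ/kT = 0.256442, 3.04294, 3.14724.
Z = Σ gᵢe^(−Eᵢ/kT) = 5·e^(−0.256442) + 1·e^(−3.04294) + 6·e^(−3.14724) = 3.86900 + 0.0476945 + 0.257823 = 4.17452.
F = −kT ln Z = −16.3 × ln(4.17452) = −16.3 × 1.42900 = -23.29 meV.

-23.29 meV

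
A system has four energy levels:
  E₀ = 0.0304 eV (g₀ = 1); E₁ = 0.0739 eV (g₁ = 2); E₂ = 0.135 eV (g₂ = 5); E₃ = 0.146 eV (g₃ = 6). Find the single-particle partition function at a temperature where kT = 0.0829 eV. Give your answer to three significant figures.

Z = 3.53

Eᵢ/kT = 0.36671, 0.89144, 1.6285, 1.7612.
Z = Σ gᵢe^(−Eᵢ/kT) = 1·e^(−0.36671) + 2·e^(−0.89144) + 5·e^(−1.6285) + 6·e^(−1.7612) = 0.69301 + 0.82013 + 0.98112 + 1.0310 = 3.5253.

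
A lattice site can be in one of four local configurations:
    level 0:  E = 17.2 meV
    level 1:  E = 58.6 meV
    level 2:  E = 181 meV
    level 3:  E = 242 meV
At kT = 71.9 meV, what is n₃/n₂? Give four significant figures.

0.4281

n₃/n₂ = exp[−(E₃−E₂)/kT] = exp(−(61 meV)/(71.9 meV)) = exp(-0.848401) = 0.4281.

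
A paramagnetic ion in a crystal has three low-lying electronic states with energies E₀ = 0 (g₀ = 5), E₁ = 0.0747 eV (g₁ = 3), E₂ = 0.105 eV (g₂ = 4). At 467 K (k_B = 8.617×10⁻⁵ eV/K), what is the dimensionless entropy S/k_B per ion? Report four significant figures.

2.036

k_BT = 8.617×10⁻⁵ × 467 K = 0.0402414 eV.
Eᵢ/kT = 0, 1.85630, 2.60925.
Z = Σ gᵢe^(−Eᵢ/kT) = 5·e^(−0) + 3·e^(−1.85630) + 4·e^(−2.60925) = 5.00000 + 0.468749 + 0.294359 = 5.76311.
⟨E⟩ = Σ EᵢPᵢ = 0.0114388 eV.
S/k_B = ln Z + ⟨E⟩/kT = ln(5.76311) + 0.0114388/0.0402414 = 1.75148 + 0.284255 = 2.036.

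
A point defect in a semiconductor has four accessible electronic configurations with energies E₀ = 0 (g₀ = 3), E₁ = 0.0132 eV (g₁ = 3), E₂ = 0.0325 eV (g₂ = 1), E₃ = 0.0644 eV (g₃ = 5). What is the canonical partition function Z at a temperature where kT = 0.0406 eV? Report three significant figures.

Z = 6.64

Eᵢ/kT = 0, 0.32512, 0.80049, 1.5862.
Z = Σ gᵢe^(−Eᵢ/kT) = 3·e^(−0) + 3·e^(−0.32512) + 1·e^(−0.80049) + 5·e^(−1.5862) = 3.0000 + 2.1673 + 0.44911 + 1.0235 = 6.6399.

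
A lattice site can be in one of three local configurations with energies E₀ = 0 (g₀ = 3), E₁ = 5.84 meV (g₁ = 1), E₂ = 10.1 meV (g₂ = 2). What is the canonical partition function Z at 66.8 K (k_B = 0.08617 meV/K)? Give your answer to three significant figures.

k_BT = 0.08617 × 66.8 K = 5.7562 meV.
Eᵢ/kT = 0, 1.0146, 1.7546.
Z = Σ gᵢe^(−Eᵢ/kT) = 3·e^(−0) + 1·e^(−1.0146) + 2·e^(−1.7546) = 3.0000 + 0.36255 + 0.34595 = 3.7085.

Z = 3.71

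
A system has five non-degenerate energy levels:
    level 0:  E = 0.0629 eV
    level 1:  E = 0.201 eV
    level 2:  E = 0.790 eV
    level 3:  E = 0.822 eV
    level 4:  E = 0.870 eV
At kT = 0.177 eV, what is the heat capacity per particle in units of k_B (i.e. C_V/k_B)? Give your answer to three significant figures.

0.559

Eᵢ/kT = 0.35537, 1.1356, 4.4633, 4.6441, 4.9153.
Z = Σ e^(−Eᵢ/kT) = e^(−0.35537) + e^(−1.1356) + e^(−4.4633) + e^(−4.6441) + e^(−4.9153) = 0.70091 + 0.32123 + 0.011524 + 0.0096182 + 0.0073335 = 1.0506.
⟨E⟩ = 0.12569 eV, ⟨E²⟩ = 0.033307 eV².
C_V/k_B = (⟨E²⟩ − ⟨E⟩²)/(kT)² = (0.033307 − 0.015798)/0.031329 = 0.559.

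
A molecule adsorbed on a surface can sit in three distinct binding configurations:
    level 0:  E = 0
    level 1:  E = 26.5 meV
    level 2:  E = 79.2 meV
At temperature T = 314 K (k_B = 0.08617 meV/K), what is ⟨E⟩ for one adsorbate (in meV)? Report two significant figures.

k_BT = 0.08617 × 314 K = 27.06 meV.
Eᵢ/kT = 0, 0.9793, 2.927.
Z = Σ e^(−Eᵢ/kT) = e^(−0) + e^(−0.9793) + e^(−2.927) = 1.000 + 0.3756 + 0.05356 = 1.429.
⟨E⟩ = Σ Eᵢ e^(−Eᵢ/kT) / Z = (0·1.000 + 26.5·0.3756 + 79.2·0.05356) / 1.429 = 9.9 meV.

9.9 meV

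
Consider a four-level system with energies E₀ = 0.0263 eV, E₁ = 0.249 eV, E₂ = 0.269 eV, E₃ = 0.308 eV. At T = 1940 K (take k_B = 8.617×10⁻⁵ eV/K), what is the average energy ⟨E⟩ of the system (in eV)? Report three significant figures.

0.126 eV

k_BT = 8.617×10⁻⁵ × 1940 K = 0.16717 eV.
Eᵢ/kT = 0.15732, 1.4895, 1.6091, 1.8424.
Z = Σ e^(−Eᵢ/kT) = e^(−0.15732) + e^(−1.4895) + e^(−1.6091) + e^(−1.8424) = 0.85443 + 0.22549 + 0.20007 + 0.15844 = 1.4384.
⟨E⟩ = Σ Eᵢ e^(−Eᵢ/kT) / Z = (0.0263·0.85443 + 0.249·0.22549 + 0.269·0.20007 + 0.308·0.15844) / 1.4384 = 0.126 eV.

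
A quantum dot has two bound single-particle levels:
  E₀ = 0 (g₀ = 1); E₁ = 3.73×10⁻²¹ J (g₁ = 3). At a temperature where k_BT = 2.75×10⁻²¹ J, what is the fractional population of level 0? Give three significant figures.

0.564

Eᵢ/kT = 0, 1.3564.
Z = Σ gᵢe^(−Eᵢ/kT) = 1·e^(−0) + 3·e^(−1.3564) = 1.0000 + 0.77276 = 1.7728.
P₀ = g₀ e^(−E₀/kT) / Z = 1.0000/1.7728 = 0.564.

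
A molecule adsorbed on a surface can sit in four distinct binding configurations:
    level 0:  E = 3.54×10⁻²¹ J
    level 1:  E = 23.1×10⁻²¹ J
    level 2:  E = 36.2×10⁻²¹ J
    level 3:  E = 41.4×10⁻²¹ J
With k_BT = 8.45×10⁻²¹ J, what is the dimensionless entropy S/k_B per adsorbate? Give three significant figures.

0.442

Eᵢ/kT = 0.41893, 2.7337, 4.2840, 4.8994.
Z = Σ e^(−Eᵢ/kT) = e^(−0.41893) + e^(−2.7337) + e^(−4.2840) + e^(−4.8994) = 0.65775 + 0.064978 + 0.013787 + 0.0074511 = 0.74397.
⟨E⟩ = Σ EᵢPᵢ = 6.2328 ×10⁻²¹ J.
S/k_B = ln Z + ⟨E⟩/kT = ln(0.74397) + 6.2328/8.45 = -0.29575 + 0.73761 = 0.442.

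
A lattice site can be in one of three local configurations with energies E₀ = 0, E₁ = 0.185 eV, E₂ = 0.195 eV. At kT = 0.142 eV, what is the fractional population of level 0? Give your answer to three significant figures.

Eᵢ/kT = 0, 1.3028, 1.3732.
Z = Σ e^(−Eᵢ/kT) = e^(−0) + e^(−1.3028) + e^(−1.3732) = 1.0000 + 0.27177 + 0.25330 = 1.5251.
P₀ = e^(−E₀/kT) / Z = 1.0000/1.5251 = 0.656.

0.656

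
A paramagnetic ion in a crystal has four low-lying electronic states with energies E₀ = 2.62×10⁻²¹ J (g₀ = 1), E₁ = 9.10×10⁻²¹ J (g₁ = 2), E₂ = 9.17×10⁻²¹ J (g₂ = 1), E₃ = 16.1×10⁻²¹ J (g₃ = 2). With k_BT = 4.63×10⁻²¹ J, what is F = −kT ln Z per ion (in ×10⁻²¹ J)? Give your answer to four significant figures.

-0.2163 ×10⁻²¹ J

Eᵢ/kT = 0.565875, 1.96544, 1.98056, 3.47732.
Z = Σ gᵢe^(−Eᵢ/kT) = 1·e^(−0.565875) + 2·e^(−1.96544) + 1·e^(−1.98056) + 2·e^(−3.47732) = 0.567863 + 0.280188 + 0.137992 + 0.0617802 = 1.04782.
F = −kT ln Z = −4.63 × ln(1.04782) = −4.63 × 0.0467118 = -0.2163 ×10⁻²¹ J.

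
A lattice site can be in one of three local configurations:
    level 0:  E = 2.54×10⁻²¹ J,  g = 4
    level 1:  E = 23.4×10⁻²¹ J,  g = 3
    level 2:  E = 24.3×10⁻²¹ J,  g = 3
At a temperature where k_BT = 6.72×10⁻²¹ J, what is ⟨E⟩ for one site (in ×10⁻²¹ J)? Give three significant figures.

3.80 ×10⁻²¹ J

Eᵢ/kT = 0.37798, 3.4821, 3.6161.
Z = Σ gᵢe^(−Eᵢ/kT) = 4·e^(−0.37798) + 3·e^(−3.4821) + 3·e^(−3.6161) = 2.7410 + 0.092228 + 0.080662 = 2.9139.
⟨E⟩ = Σ Eᵢ gᵢe^(−Eᵢ/kT) / Z = (2.54·2.7410 + 23.4·0.092228 + 24.3·0.080662) / 2.9139 = 3.80 ×10⁻²¹ J.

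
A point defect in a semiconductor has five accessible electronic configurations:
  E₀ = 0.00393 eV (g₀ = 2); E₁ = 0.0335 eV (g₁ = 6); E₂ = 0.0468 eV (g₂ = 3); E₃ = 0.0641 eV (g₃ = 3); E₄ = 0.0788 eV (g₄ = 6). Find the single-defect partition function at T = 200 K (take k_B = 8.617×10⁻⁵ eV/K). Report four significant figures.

Z = 2.784

k_BT = 8.617×10⁻⁵ × 200 K = 0.0172340 eV.
Eᵢ/kT = 0.228038, 1.94383, 2.71556, 3.71939, 4.57236.
Z = Σ gᵢe^(−Eᵢ/kT) = 2·e^(−0.228038) + 6·e^(−1.94383) + 3·e^(−2.71556) + 3·e^(−3.71939) + 6·e^(−4.57236) = 1.59219 + 0.858928 + 0.198504 + 0.0727463 + 0.0620013 = 2.78437.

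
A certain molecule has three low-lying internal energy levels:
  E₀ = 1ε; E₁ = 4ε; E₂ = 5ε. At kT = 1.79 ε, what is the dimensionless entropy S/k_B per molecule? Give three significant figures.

Eᵢ/kT = 0.55866, 2.2346, 2.7933.
Z = Σ e^(−Eᵢ/kT) = e^(−0.55866) + e^(−2.2346) + e^(−2.7933) = 0.57197 + 0.10703 + 0.061219 = 0.74022.
⟨E⟩ = Σ EᵢPᵢ = 1.7646 ε.
S/k_B = ln Z + ⟨E⟩/kT = ln(0.74022) + 1.7646/1.79 = -0.30081 + 0.98581 = 0.685.

0.685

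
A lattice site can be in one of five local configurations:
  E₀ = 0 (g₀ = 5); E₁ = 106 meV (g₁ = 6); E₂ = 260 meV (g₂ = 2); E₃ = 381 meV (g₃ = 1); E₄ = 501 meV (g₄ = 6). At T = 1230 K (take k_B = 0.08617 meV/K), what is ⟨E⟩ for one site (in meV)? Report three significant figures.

42.3 meV

k_BT = 0.08617 × 1230 K = 105.99 meV.
Eᵢ/kT = 0, 1.0001, 2.4531, 3.5947, 4.7269.
Z = Σ gᵢe^(−Eᵢ/kT) = 5·e^(−0) + 6·e^(−1.0001) + 2·e^(−2.4531) + 1·e^(−3.5947) + 6·e^(−4.7269) = 5.0000 + 2.2071 + 0.17205 + 0.027469 + 0.053123 = 7.4597.
⟨E⟩ = Σ Eᵢ gᵢe^(−Eᵢ/kT) / Z = (0·5.0000 + 106·2.2071 + 260·0.17205 + 381·0.027469 + 501·0.053123) / 7.4597 = 42.3 meV.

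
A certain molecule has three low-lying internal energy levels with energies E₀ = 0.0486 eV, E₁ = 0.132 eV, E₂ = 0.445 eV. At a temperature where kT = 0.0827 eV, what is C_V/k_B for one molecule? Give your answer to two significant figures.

0.32

Eᵢ/kT = 0.5877, 1.596, 5.381.
Z = Σ e^(−Eᵢ/kT) = e^(−0.5877) + e^(−1.596) + e^(−5.381) = 0.5556 + 0.2027 + 0.004603 = 0.7629.
⟨E⟩ = 0.07315 eV, ⟨E²⟩ = 0.007544 eV².
C_V/k_B = (⟨E²⟩ − ⟨E⟩²)/(kT)² = (0.007544 − 0.005351)/0.006839 = 0.32.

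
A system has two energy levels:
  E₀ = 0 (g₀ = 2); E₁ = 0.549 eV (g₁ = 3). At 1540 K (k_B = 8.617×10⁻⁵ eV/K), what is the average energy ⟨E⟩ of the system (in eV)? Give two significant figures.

k_BT = 8.617×10⁻⁵ × 1540 K = 0.1327 eV.
Eᵢ/kT = 0, 4.137.
Z = Σ gᵢe^(−Eᵢ/kT) = 2·e^(−0) + 3·e^(−4.137) = 2.000 + 0.04791 = 2.048.
⟨E⟩ = Σ Eᵢ gᵢe^(−Eᵢ/kT) / Z = (0·2.000 + 0.549·0.04791) / 2.048 = 0.013 eV.

0.013 eV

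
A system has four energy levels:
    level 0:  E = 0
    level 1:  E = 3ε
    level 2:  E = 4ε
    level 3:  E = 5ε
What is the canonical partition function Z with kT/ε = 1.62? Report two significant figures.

Z = 1.3

Eᵢ/kT = 0, 1.852, 2.469, 3.086.
Z = Σ e^(−Eᵢ/kT) = e^(−0) + e^(−1.852) + e^(−2.469) + e^(−3.086) = 1.000 + 0.1569 + 0.08467 + 0.04568 = 1.287.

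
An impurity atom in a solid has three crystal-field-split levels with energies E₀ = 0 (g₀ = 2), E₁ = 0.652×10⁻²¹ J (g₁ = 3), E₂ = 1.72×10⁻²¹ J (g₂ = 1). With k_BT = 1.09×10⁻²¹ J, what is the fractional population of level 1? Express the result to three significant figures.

0.428

Eᵢ/kT = 0, 0.59817, 1.5780.
Z = Σ gᵢe^(−Eᵢ/kT) = 2·e^(−0) + 3·e^(−0.59817) + 1·e^(−1.5780) = 2.0000 + 1.6495 + 0.20639 = 3.8559.
P₁ = g₁ e^(−E₁/kT) / Z = 1.6495/3.8559 = 0.428.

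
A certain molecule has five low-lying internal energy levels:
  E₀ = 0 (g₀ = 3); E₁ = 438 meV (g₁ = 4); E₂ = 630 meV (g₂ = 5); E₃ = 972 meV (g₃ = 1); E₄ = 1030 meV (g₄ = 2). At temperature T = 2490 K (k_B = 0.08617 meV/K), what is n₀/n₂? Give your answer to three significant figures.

k_BT = 0.08617 × 2490 K = 214.56 meV.
n₀/n₂ = (g₀/g₂) exp[−(E₀−E₂)/kT] = (3/5) × exp(−(-630 meV)/(214.56 meV)) = (3/5) × exp(2.9362) = 11.3.

11.3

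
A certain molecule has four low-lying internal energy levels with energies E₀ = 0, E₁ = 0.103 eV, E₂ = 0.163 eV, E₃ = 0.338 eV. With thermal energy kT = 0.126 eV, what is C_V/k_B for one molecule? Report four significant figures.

0.4445

Eᵢ/kT = 0, 0.817460, 1.29365, 2.68254.
Z = Σ e^(−Eᵢ/kT) = e^(−0) + e^(−0.817460) + e^(−1.29365) + e^(−2.68254) = 1.00000 + 0.441552 + 0.274268 + 0.0683892 = 1.78421.
⟨E⟩ = 0.0635021 eV, ⟨E²⟩ = 0.0110887 eV².
C_V/k_B = (⟨E²⟩ − ⟨E⟩²)/(kT)² = (0.0110887 − 0.00403252)/0.0158760 = 0.4445.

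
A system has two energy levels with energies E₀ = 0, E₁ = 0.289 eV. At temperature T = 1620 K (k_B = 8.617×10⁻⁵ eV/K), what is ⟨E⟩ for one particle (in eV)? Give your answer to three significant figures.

0.0324 eV

k_BT = 8.617×10⁻⁵ × 1620 K = 0.13960 eV.
Eᵢ/kT = 0, 2.0702.
Z = Σ e^(−Eᵢ/kT) = e^(−0) + e^(−2.0702) = 1.0000 + 0.12616 = 1.1262.
⟨E⟩ = Σ Eᵢ e^(−Eᵢ/kT) / Z = (0·1.0000 + 0.289·0.12616) / 1.1262 = 0.0324 eV.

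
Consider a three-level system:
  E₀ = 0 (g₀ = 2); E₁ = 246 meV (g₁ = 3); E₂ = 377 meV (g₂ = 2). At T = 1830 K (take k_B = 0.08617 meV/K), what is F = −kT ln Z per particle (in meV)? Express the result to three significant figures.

-163 meV

k_BT = 0.08617 × 1830 K = 157.69 meV.
Eᵢ/kT = 0, 1.5600, 2.3908.
Z = Σ gᵢe^(−Eᵢ/kT) = 2·e^(−0) + 3·e^(−1.5600) + 2·e^(−2.3908) = 2.0000 + 0.63041 + 0.18311 = 2.8135.
F = −kT ln Z = −157.69 × ln(2.8135) = −157.69 × 1.0344 = -163 meV.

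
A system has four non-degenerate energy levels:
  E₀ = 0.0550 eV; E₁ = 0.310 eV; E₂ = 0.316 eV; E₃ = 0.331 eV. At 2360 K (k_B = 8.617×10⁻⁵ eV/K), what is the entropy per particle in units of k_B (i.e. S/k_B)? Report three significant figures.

k_BT = 8.617×10⁻⁵ × 2360 K = 0.20336 eV.
Eᵢ/kT = 0.27046, 1.5244, 1.5539, 1.6277.
Z = Σ e^(−Eᵢ/kT) = e^(−0.27046) + e^(−1.5244) + e^(−1.5539) + e^(−1.6277) = 0.76303 + 0.21775 + 0.21142 + 0.19638 = 1.3886.
⟨E⟩ = Σ EᵢPᵢ = 0.17376 eV.
S/k_B = ln Z + ⟨E⟩/kT = ln(1.3886) + 0.17376/0.20336 = 0.32830 + 0.85445 = 1.18.

1.18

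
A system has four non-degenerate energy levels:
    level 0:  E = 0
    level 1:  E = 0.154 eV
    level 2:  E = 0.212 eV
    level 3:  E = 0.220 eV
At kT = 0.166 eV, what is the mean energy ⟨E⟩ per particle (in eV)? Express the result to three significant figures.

0.0920 eV

Eᵢ/kT = 0, 0.92771, 1.2771, 1.3253.
Z = Σ e^(−Eᵢ/kT) = e^(−0) + e^(−0.92771) + e^(−1.2771) + e^(−1.3253) = 1.0000 + 0.39546 + 0.27884 + 0.26572 = 1.9400.
⟨E⟩ = Σ Eᵢ e^(−Eᵢ/kT) / Z = (0·1.0000 + 0.154·0.39546 + 0.212·0.27884 + 0.220·0.26572) / 1.9400 = 0.0920 eV.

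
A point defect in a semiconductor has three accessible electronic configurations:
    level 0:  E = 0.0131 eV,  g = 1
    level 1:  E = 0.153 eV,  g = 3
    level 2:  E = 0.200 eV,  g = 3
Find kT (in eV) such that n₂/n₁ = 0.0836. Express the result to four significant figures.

n₂/n₁ = (g₂/g₁) exp[−(E₂−E₁)/kT] = 0.0836.
⇒ (E₂−E₁)/kT = ln((3/3)/0.0836) = ln(11.9617) = 2.48171.
kT = 0.047 eV / 2.48171 = 0.01894 eV.

0.01894 eV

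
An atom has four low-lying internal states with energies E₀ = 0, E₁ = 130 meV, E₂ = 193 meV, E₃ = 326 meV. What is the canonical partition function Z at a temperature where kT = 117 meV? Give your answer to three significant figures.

Z = 1.58

Eᵢ/kT = 0, 1.1111, 1.6496, 2.7863.
Z = Σ e^(−Eᵢ/kT) = e^(−0) + e^(−1.1111) + e^(−1.6496) + e^(−2.7863) = 1.0000 + 0.32920 + 0.19213 + 0.061649 = 1.5830.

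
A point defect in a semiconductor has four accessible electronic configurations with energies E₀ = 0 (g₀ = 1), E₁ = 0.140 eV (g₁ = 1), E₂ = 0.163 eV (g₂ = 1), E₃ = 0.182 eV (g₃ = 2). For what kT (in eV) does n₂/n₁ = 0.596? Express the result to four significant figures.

0.04444 eV

n₂/n₁ = (g₂/g₁) exp[−(E₂−E₁)/kT] = 0.596.
⇒ (E₂−E₁)/kT = ln((1/1)/0.596) = ln(1.67785) = 0.517513.
kT = 0.023 eV / 0.517513 = 0.04444 eV.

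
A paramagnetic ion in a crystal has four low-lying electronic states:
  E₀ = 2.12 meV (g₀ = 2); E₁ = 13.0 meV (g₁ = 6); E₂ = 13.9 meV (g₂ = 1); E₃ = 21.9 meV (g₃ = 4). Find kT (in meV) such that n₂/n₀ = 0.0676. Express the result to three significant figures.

n₂/n₀ = (g₂/g₀) exp[−(E₂−E₀)/kT] = 0.0676.
⇒ (E₂−E₀)/kT = ln((1/2)/0.0676) = ln(7.3964) = 2.0010.
kT = 11.78 meV / 2.0010 = 5.89 meV.

5.89 meV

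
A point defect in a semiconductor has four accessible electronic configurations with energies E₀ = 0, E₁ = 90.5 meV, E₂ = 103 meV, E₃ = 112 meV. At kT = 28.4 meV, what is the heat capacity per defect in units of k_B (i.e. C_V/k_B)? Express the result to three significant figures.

0.906

Eᵢ/kT = 0, 3.1866, 3.6268, 3.9437.
Z = Σ e^(−Eᵢ/kT) = e^(−0) + e^(−3.1866) + e^(−3.6268) + e^(−3.9437) = 1.0000 + 0.041312 + 0.026601 + 0.019376 = 1.0873.
⟨E⟩ = 7.9543 meV, ⟨E²⟩ = 794.28 meV².
C_V/k_B = (⟨E²⟩ − ⟨E⟩²)/(kT)² = (794.28 − 63.271)/806.56 = 0.906.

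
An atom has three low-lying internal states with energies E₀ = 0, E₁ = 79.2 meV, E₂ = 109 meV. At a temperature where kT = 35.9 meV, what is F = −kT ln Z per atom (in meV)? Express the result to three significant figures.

-5.27 meV

Eᵢ/kT = 0, 2.2061, 3.0362.
Z = Σ e^(−Eᵢ/kT) = e^(−0) + e^(−2.2061) + e^(−3.0362) = 1.0000 + 0.11013 + 0.048017 = 1.1581.
F = −kT ln Z = −35.9 × ln(1.1581) = −35.9 × 0.14678 = -5.27 meV.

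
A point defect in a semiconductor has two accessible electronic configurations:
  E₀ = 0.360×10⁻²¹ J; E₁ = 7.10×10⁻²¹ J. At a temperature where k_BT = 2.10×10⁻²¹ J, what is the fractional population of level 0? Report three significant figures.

0.961

Eᵢ/kT = 0.17143, 3.3810.
Z = Σ e^(−Eᵢ/kT) = e^(−0.17143) + e^(−3.3810) = 0.84246 + 0.034013 = 0.87647.
P₀ = e^(−E₀/kT) / Z = 0.84246/0.87647 = 0.961.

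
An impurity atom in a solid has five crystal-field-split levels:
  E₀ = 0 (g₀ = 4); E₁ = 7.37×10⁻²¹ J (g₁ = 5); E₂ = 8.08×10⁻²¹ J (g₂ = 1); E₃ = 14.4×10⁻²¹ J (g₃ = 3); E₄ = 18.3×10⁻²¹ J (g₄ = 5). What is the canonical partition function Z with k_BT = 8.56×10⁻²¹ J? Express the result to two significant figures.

Eᵢ/kT = 0, 0.8610, 0.9439, 1.682, 2.138.
Z = Σ gᵢe^(−Eᵢ/kT) = 4·e^(−0) + 5·e^(−0.8610) + 1·e^(−0.9439) + 3·e^(−1.682) + 5·e^(−2.138) = 4.000 + 2.114 + 0.3891 + 0.5580 + 0.5895 = 7.651.

Z = 7.7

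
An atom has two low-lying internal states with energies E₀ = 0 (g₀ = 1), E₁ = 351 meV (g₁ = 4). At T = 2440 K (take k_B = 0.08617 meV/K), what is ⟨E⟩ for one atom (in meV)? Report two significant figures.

150 meV

k_BT = 0.08617 × 2440 K = 210.3 meV.
Eᵢ/kT = 0, 1.669.
Z = Σ gᵢe^(−Eᵢ/kT) = 1·e^(−0) + 4·e^(−1.669) = 1.000 + 0.7537 = 1.754.
⟨E⟩ = Σ Eᵢ gᵢe^(−Eᵢ/kT) / Z = (0·1.000 + 351·0.7537) / 1.754 = 150 meV.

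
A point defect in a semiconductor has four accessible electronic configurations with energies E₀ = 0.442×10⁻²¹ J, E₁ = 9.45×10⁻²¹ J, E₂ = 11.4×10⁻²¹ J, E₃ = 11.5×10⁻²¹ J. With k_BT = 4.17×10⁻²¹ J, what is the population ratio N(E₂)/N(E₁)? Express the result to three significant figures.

n₂/n₁ = exp[−(E₂−E₁)/kT] = exp(−(1.95 ×10⁻²¹ J)/(4.17 ×10⁻²¹ J)) = exp(-0.46763) = 0.626.

0.626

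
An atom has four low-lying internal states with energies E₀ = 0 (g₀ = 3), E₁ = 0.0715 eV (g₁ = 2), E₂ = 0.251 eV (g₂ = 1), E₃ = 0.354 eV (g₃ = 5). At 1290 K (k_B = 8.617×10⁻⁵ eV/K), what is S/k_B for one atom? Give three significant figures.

1.83

k_BT = 8.617×10⁻⁵ × 1290 K = 0.11116 eV.
Eᵢ/kT = 0, 0.64322, 2.2580, 3.1846.
Z = Σ gᵢe^(−Eᵢ/kT) = 3·e^(−0) + 2·e^(−0.64322) + 1·e^(−2.2580) + 5·e^(−3.1846) = 3.0000 + 1.0512 + 0.10456 + 0.20697 = 4.3627.
⟨E⟩ = Σ EᵢPᵢ = 0.040038 eV.
S/k_B = ln Z + ⟨E⟩/kT = ln(4.3627) + 0.040038/0.11116 = 1.4731 + 0.36018 = 1.83.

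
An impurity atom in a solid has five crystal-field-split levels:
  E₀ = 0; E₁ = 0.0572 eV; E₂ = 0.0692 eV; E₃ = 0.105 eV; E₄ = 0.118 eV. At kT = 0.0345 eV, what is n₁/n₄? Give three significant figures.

5.83

n₁/n₄ = exp[−(E₁−E₄)/kT] = exp(−(-0.0608 eV)/(0.0345 eV)) = exp(1.7623) = 5.83.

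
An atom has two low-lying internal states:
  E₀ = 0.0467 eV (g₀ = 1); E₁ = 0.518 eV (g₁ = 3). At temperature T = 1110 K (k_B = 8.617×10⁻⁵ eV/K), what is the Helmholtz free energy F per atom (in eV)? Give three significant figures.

0.0446 eV

k_BT = 8.617×10⁻⁵ × 1110 K = 0.095649 eV.
Eᵢ/kT = 0.48824, 5.4156.
Z = Σ gᵢe^(−Eᵢ/kT) = 1·e^(−0.48824) + 3·e^(−5.4156) = 0.61371 + 0.013340 = 0.62705.
F = −kT ln Z = −0.095649 × ln(0.62705) = −0.095649 × -0.46673 = 0.0446 eV.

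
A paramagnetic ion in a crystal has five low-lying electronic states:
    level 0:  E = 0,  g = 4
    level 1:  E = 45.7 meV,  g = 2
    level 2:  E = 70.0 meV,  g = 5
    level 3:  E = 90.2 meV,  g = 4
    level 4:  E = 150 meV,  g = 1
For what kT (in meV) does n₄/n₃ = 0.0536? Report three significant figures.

38.8 meV

n₄/n₃ = (g₄/g₃) exp[−(E₄−E₃)/kT] = 0.0536.
⇒ (E₄−E₃)/kT = ln((1/4)/0.0536) = ln(4.6642) = 1.5399.
kT = 59.8 meV / 1.5399 = 38.8 meV.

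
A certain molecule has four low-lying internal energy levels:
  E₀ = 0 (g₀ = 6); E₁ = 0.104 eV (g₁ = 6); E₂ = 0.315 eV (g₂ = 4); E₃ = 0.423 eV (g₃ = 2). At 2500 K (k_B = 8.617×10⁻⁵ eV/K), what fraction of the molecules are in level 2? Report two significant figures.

0.085

k_BT = 8.617×10⁻⁵ × 2500 K = 0.2154 eV.
Eᵢ/kT = 0, 0.4828, 1.462, 1.964.
Z = Σ gᵢe^(−Eᵢ/kT) = 6·e^(−0) + 6·e^(−0.4828) + 4·e^(−1.462) + 2·e^(−1.964) = 6.000 + 3.702 + 0.9271 + 0.2806 = 10.91.
P₂ = g₂ e^(−E₂/kT) / Z = 0.9271/10.91 = 0.085.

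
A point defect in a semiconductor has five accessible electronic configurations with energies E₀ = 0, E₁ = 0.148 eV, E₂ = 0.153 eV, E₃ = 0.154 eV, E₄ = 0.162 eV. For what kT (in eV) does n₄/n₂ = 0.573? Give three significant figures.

n₄/n₂ = exp[−(E₄−E₂)/kT] = 0.573.
⇒ (E₄−E₂)/kT = ln(1/0.573) = ln(1.7452) = 0.55687.
kT = 0.009 eV / 0.55687 = 0.0162 eV.

0.0162 eV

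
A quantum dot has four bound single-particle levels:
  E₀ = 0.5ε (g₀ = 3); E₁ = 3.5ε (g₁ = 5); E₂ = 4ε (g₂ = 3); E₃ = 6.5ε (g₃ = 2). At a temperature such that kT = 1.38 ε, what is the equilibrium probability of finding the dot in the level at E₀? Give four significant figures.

Eᵢ/kT = 0.362319, 2.53623, 2.89855, 4.71014.
Z = Σ gᵢe^(−Eᵢ/kT) = 3·e^(−0.362319) + 5·e^(−2.53623) + 3·e^(−2.89855) + 2·e^(−4.71014) = 2.08818 + 0.395821 + 0.165309 + 0.0180070 = 2.66732.
P₀ = g₀ e^(−E₀/kT) / Z = 2.08818/2.66732 = 0.7829.

0.7829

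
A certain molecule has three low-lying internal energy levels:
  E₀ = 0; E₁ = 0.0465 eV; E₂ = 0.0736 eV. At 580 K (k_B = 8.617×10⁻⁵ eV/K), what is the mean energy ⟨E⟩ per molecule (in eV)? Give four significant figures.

0.02169 eV

k_BT = 8.617×10⁻⁵ × 580 K = 0.0499786 eV.
Eᵢ/kT = 0, 0.930398, 1.47263.
Z = Σ e^(−Eᵢ/kT) = e^(−0) + e^(−0.930398) + e^(−1.47263) = 1.00000 + 0.394397 + 0.229322 = 1.62372.
⟨E⟩ = Σ Eᵢ e^(−Eᵢ/kT) / Z = (0·1.00000 + 0.0465·0.394397 + 0.0736·0.229322) / 1.62372 = 0.02169 eV.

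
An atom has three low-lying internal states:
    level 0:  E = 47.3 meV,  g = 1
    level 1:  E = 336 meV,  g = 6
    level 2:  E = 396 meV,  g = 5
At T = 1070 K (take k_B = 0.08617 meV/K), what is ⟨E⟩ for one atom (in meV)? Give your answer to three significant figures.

131 meV

k_BT = 0.08617 × 1070 K = 92.202 meV.
Eᵢ/kT = 0.51300, 3.6442, 4.2949.
Z = Σ gᵢe^(−Eᵢ/kT) = 1·e^(−0.51300) + 6·e^(−3.6442) + 5·e^(−4.2949) = 0.59870 + 0.15685 + 0.068190 = 0.82374.
⟨E⟩ = Σ Eᵢ gᵢe^(−Eᵢ/kT) / Z = (47.3·0.59870 + 336·0.15685 + 396·0.068190) / 0.82374 = 131 meV.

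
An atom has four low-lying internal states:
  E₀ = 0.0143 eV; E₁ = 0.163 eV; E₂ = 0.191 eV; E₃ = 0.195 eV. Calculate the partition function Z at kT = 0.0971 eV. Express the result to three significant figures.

Eᵢ/kT = 0.14727, 1.6787, 1.9670, 2.0082.
Z = Σ e^(−Eᵢ/kT) = e^(−0.14727) + e^(−1.6787) + e^(−1.9670) + e^(−2.0082) = 0.86306 + 0.18662 + 0.13988 + 0.13423 = 1.3238.

Z = 1.32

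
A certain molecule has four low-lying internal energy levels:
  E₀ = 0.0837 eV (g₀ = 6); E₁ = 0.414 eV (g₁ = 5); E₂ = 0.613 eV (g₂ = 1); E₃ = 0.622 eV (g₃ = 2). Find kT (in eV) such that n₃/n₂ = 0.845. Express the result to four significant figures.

0.01045 eV

n₃/n₂ = (g₃/g₂) exp[−(E₃−E₂)/kT] = 0.845.
⇒ (E₃−E₂)/kT = ln((2/1)/0.845) = ln(2.36686) = 0.861564.
kT = 0.009 eV / 0.861564 = 0.01045 eV.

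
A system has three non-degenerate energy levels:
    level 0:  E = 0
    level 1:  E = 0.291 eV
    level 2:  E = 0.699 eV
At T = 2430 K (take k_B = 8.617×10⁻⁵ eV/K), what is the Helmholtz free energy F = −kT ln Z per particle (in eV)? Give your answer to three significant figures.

k_BT = 8.617×10⁻⁵ × 2430 K = 0.20939 eV.
Eᵢ/kT = 0, 1.3898, 3.3383.
Z = Σ e^(−Eᵢ/kT) = e^(−0) + e^(−1.3898) + e^(−3.3383) = 1.0000 + 0.24913 + 0.035497 = 1.2846.
F = −kT ln Z = −0.20939 × ln(1.2846) = −0.20939 × 0.25045 = -0.0524 eV.

-0.0524 eV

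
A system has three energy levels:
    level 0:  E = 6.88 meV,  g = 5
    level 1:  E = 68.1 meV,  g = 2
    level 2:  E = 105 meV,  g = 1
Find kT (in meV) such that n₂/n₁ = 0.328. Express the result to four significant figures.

87.52 meV

n₂/n₁ = (g₂/g₁) exp[−(E₂−E₁)/kT] = 0.328.
⇒ (E₂−E₁)/kT = ln((1/2)/0.328) = ln(1.52439) = 0.421594.
kT = 36.9 meV / 0.421594 = 87.52 meV.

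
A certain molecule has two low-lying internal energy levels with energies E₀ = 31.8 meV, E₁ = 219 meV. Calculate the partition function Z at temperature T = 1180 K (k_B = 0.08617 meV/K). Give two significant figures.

Z = 0.85

k_BT = 0.08617 × 1180 K = 101.7 meV.
Eᵢ/kT = 0.3127, 2.153.
Z = Σ e^(−Eᵢ/kT) = e^(−0.3127) + e^(−2.153) = 0.7315 + 0.1161 = 0.8476.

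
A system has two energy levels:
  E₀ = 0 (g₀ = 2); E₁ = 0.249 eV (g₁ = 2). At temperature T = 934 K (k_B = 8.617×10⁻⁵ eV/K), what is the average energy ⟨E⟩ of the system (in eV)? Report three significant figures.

k_BT = 8.617×10⁻⁵ × 934 K = 0.080483 eV.
Eᵢ/kT = 0, 3.0938.
Z = Σ gᵢe^(−Eᵢ/kT) = 2·e^(−0) + 2·e^(−3.0938) = 2.0000 + 0.090659 = 2.0907.
⟨E⟩ = Σ Eᵢ gᵢe^(−Eᵢ/kT) / Z = (0·2.0000 + 0.249·0.090659) / 2.0907 = 0.0108 eV.

0.0108 eV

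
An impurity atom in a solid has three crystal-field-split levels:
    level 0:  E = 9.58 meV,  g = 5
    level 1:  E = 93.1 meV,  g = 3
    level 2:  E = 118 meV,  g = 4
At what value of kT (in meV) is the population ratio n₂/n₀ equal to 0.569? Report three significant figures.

n₂/n₀ = (g₂/g₀) exp[−(E₂−E₀)/kT] = 0.569.
⇒ (E₂−E₀)/kT = ln((4/5)/0.569) = ln(1.4060) = 0.34075.
kT = 108.42 meV / 0.34075 = 318 meV.

318 meV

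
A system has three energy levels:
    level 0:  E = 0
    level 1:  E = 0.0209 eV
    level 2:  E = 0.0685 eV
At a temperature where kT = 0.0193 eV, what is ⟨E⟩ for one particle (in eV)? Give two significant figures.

Eᵢ/kT = 0, 1.083, 3.549.
Z = Σ e^(−Eᵢ/kT) = e^(−0) + e^(−1.083) + e^(−3.549) = 1.000 + 0.3386 + 0.02875 = 1.367.
⟨E⟩ = Σ Eᵢ e^(−Eᵢ/kT) / Z = (0·1.000 + 0.0209·0.3386 + 0.0685·0.02875) / 1.367 = 0.0066 eV.

0.0066 eV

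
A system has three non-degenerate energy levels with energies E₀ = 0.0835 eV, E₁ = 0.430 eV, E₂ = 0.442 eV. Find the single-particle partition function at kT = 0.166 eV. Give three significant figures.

Z = 0.749

Eᵢ/kT = 0.50301, 2.5904, 2.6627.
Z = Σ e^(−Eᵢ/kT) = e^(−0.50301) + e^(−2.5904) + e^(−2.6627) = 0.60471 + 0.074990 + 0.069760 = 0.74946.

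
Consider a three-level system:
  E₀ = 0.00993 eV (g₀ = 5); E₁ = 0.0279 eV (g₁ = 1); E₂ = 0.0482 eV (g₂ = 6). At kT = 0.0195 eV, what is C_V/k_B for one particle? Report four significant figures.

0.4695

Eᵢ/kT = 0.509231, 1.43077, 2.47179.
Z = Σ gᵢe^(−Eᵢ/kT) = 5·e^(−0.509231) + 1·e^(−1.43077) + 6·e^(−2.47179) = 3.00479 + 0.239125 + 0.506602 = 3.75052.
⟨E⟩ = 0.0162450 eV, ⟨E²⟩ = 0.000442441 eV².
C_V/k_B = (⟨E²⟩ − ⟨E⟩²)/(kT)² = (0.000442441 − 0.000263900)/0.000380250 = 0.4695.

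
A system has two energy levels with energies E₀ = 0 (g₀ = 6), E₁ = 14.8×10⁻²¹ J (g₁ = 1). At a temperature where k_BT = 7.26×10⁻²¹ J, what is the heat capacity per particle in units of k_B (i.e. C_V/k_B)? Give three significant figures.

Eᵢ/kT = 0, 2.0386.
Z = Σ gᵢe^(−Eᵢ/kT) = 6·e^(−0) + 1·e^(−2.0386) = 6.0000 + 0.13021 = 6.1302.
⟨E⟩ = 0.31436, ⟨E²⟩ = 4.6526.
C_V/k_B = (⟨E²⟩ − ⟨E⟩²)/(kT)² = (4.6526 − 0.098822)/52.708 = 0.0864.

0.0864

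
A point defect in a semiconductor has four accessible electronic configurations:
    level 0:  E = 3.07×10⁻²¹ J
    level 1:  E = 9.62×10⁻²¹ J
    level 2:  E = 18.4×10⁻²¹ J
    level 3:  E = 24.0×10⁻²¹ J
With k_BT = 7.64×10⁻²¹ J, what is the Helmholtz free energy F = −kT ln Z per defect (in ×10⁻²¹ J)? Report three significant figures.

Eᵢ/kT = 0.40183, 1.2592, 2.4084, 3.1414.
Z = Σ e^(−Eᵢ/kT) = e^(−0.40183) + e^(−1.2592) + e^(−2.4084) + e^(−3.1414) = 0.66909 + 0.28388 + 0.089959 + 0.043222 = 1.0862.
F = −kT ln Z = −7.64 × ln(1.0862) = −7.64 × 0.082685 = -0.632 ×10⁻²¹ J.

-0.632 ×10⁻²¹ J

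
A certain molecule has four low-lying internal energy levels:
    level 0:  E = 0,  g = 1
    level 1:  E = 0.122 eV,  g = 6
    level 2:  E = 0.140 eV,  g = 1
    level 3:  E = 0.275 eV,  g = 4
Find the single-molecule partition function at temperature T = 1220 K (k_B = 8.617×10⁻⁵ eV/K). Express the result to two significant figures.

k_BT = 8.617×10⁻⁵ × 1220 K = 0.1051 eV.
Eᵢ/kT = 0, 1.161, 1.332, 2.617.
Z = Σ gᵢe^(−Eᵢ/kT) = 1·e^(−0) + 6·e^(−1.161) + 1·e^(−1.332) + 4·e^(−2.617) = 1.000 + 1.879 + 0.2639 + 0.2921 = 3.435.

Z = 3.4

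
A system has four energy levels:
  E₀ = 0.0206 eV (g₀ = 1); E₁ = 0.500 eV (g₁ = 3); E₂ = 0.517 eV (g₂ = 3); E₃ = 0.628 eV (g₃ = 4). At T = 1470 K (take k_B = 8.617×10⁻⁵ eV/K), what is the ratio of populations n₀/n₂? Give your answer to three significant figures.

k_BT = 8.617×10⁻⁵ × 1470 K = 0.12667 eV.
n₀/n₂ = (g₀/g₂) exp[−(E₀−E₂)/kT] = (1/3) × exp(−(-0.4964 eV)/(0.12667 eV)) = (1/3) × exp(3.9188) = 16.8.

16.8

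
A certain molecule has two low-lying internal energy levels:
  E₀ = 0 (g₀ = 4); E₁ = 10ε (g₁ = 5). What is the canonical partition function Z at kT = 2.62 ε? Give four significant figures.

Eᵢ/kT = 0, 3.81679.
Z = Σ gᵢe^(−Eᵢ/kT) = 4·e^(−0) + 5·e^(−3.81679) = 4.00000 + 0.109992 = 4.10999.

Z = 4.110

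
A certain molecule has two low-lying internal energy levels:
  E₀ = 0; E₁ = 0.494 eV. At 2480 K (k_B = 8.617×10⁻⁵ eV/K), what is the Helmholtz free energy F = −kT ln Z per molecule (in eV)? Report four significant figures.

-0.02019 eV

k_BT = 8.617×10⁻⁵ × 2480 K = 0.213702 eV.
Eᵢ/kT = 0, 2.31163.
Z = Σ e^(−Eᵢ/kT) = e^(−0) + e^(−2.31163) = 1.00000 + 0.0990996 = 1.09910.
F = −kT ln Z = −0.213702 × ln(1.09910) = −0.213702 × 0.0944917 = -0.02019 eV.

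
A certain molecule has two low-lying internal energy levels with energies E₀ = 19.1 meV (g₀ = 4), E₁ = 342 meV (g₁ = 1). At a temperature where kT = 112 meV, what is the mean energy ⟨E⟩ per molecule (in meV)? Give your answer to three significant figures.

Eᵢ/kT = 0.17054, 3.0536.
Z = Σ gᵢe^(−Eᵢ/kT) = 4·e^(−0.17054) + 1·e^(−3.0536) = 3.3728 + 0.047189 = 3.4200.
⟨E⟩ = Σ Eᵢ gᵢe^(−Eᵢ/kT) / Z = (19.1·3.3728 + 342·0.047189) / 3.4200 = 23.6 meV.

23.6 meV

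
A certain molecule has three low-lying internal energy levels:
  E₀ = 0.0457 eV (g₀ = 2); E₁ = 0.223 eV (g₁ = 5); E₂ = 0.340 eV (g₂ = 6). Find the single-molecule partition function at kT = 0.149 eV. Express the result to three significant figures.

Z = 3.20

Eᵢ/kT = 0.30671, 1.4966, 2.2819.
Z = Σ gᵢe^(−Eᵢ/kT) = 2·e^(−0.30671) + 5·e^(−1.4966) + 6·e^(−2.2819) = 1.4717 + 1.1195 + 0.61254 = 3.2037.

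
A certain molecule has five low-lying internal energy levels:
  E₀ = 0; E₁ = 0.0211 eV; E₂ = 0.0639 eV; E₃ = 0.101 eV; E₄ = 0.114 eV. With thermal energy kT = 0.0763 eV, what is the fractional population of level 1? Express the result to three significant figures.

0.283

Eᵢ/kT = 0, 0.27654, 0.83748, 1.3237, 1.4941.
Z = Σ e^(−Eᵢ/kT) = e^(−0) + e^(−0.27654) + e^(−0.83748) + e^(−1.3237) + e^(−1.4941) = 1.0000 + 0.75840 + 0.43280 + 0.26615 + 0.22445 = 2.6818.
P₁ = e^(−E₁/kT) / Z = 0.75840/2.6818 = 0.283.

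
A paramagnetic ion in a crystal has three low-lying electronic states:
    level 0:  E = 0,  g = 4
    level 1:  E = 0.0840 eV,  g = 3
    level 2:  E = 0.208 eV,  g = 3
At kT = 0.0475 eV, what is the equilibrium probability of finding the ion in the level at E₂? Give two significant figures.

Eᵢ/kT = 0, 1.768, 4.379.
Z = Σ gᵢe^(−Eᵢ/kT) = 4·e^(−0) + 3·e^(−1.768) + 3·e^(−4.379) = 4.000 + 0.5120 + 0.03761 = 4.550.
P₂ = g₂ e^(−E₂/kT) / Z = 0.03761/4.550 = 0.0083.

0.0083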